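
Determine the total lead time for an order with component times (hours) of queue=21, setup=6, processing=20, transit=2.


Lead time = queue + setup + processing + transit
= 21 + 6 + 20 + 2
= 49 hours


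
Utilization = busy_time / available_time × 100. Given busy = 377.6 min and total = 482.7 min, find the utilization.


Utilization = busy / total × 100
= 377.6 / 482.7 × 100
= 78.2%


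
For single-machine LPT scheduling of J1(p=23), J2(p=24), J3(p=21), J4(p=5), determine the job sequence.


LPT: sort by longest processing time first
  J2: p=24
  J1: p=23
  J3: p=21
  J4: p=5
Order: J2 → J1 → J3 → J4


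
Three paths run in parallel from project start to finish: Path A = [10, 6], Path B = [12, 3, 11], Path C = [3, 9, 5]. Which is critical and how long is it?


Path A: 10 + 6 = 16
Path B: 12 + 3 + 11 = 26
Path C: 3 + 9 + 5 = 17
Critical path = longest = max(16, 26, 17)
= 26 (Path B)


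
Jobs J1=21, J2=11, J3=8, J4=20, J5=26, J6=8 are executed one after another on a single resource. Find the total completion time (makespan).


Sequential makespan: sum all processing times
= 21 + 11 + 8 + 20 + 26 + 8
= 94 time units


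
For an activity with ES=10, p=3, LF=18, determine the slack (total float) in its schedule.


EF = ES + duration = 10 + 3 = 13
LS = LF - duration = 18 - 3 = 15
Total Float = LF - EF = 18 - 13
(or LS - ES = 15 - 10)
= 5


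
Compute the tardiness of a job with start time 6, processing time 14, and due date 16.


Completion = start + processing = 6 + 14 = 20
Tardiness = max(0, C - d) = max(0, 20 - 16)
= max(0, 4)
= 4


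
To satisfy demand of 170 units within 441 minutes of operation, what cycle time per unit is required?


Cycle time = available time / demand
= 441 / 170
= 2.59 min/unit


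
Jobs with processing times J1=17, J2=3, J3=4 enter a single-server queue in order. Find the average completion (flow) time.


Completion times:
  J1: completes at 17
  J2: completes at 20
  J3: completes at 24
Sum = 61
Average = 61/3
= 20.33


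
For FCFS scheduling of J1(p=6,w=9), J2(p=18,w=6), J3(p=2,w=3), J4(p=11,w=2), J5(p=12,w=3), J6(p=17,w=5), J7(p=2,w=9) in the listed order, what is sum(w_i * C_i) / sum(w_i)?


Completion times:
  J1: C=6, w×C=9×6=54
  J2: C=24, w×C=6×24=144
  J3: C=26, w×C=3×26=78
  J4: C=37, w×C=2×37=74
  J5: C=49, w×C=3×49=147
  J6: C=66, w×C=5×66=330
  J7: C=68, w×C=9×68=612
Sum w×C = 1439
Sum w = 37
Weighted avg = 1439/37
= 38.89


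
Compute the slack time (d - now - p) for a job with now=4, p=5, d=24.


Slack = due - current_time - processing
= 24 - 4 - 5
= 15


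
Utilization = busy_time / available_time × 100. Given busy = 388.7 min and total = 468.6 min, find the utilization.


Utilization = busy / total × 100
= 388.7 / 468.6 × 100
= 82.9%


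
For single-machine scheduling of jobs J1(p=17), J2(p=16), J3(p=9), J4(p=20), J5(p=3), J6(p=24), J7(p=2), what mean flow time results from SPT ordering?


SPT order: J7 → J5 → J3 → J2 → J1 → J4 → J6
Completion times:
  J7: C=2
  J5: C=5
  J3: C=14
  J2: C=30
  J1: C=47
  J4: C=67
  J6: C=91
Sum = 256, n = 7
Mean flow = 256/7
= 36.57


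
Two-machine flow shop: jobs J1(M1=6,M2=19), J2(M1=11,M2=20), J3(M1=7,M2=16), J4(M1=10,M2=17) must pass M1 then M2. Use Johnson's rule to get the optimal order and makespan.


Johnson's rule:
Group 1 (M1≤M2, sort by M1): ['J1', 'J3', 'J4', 'J2']
Group 2 (M1>M2, sort desc M2): []
Sequence: J1 → J3 → J4 → J2
Makespan calculation:
  J1: M1 done=6, M2 done=25
  J3: M1 done=13, M2 done=41
  J4: M1 done=23, M2 done=58
  J2: M1 done=34, M2 done=78
= Sequence: J1 → J3 → J4 → J2, Makespan: 78


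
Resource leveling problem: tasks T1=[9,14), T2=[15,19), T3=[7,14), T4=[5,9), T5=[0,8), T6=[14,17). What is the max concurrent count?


Check each time point for overlaps:
  t=7: 3 tasks active (T3, T4, T5)
Max concurrent = 3


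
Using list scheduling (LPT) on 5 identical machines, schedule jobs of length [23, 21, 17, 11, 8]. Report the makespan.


Jobs (LPT sorted): [23, 21, 17, 11, 8]
Machines: 5
  J=23 → Machine 1 (load: 0+23=23)
  J=21 → Machine 2 (load: 0+21=21)
  J=17 → Machine 3 (load: 0+17=17)
  J=11 → Machine 4 (load: 0+11=11)
  J=8 → Machine 5 (load: 0+8=8)
Machine loads: [23, 21, 17, 11, 8]
Makespan = max = 23 time units


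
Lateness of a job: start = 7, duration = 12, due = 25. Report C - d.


Completion = 7 + 12 = 19
Lateness = C - d = 19 - 25
= -6


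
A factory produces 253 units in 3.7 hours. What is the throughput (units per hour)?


Throughput = units / time
= 253 / 3.7
= 68.4 units/hour


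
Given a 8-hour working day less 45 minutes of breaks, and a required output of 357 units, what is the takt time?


Available = 8×60 - 45 = 435 min
Takt time = 435 / 357
= 1.22 min/unit


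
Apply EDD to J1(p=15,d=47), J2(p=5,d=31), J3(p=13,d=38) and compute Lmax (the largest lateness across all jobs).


EDD order: J2 → J3 → J1
Completion and lateness:
  J2: C=5, d=31, L=5-31=-26
  J3: C=18, d=38, L=18-38=-20
  J1: C=33, d=47, L=33-47=-14
Lmax = max(-26, -20, -14)
= -14


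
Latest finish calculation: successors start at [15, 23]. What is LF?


LF = min of all successor start times
Successors start at: [15, 23]
LF = min(15, 23)
= 15


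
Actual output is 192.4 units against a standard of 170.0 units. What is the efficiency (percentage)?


Efficiency = (actual / standard) × 100
= (192.4 / 170.0) × 100
= 113.2%


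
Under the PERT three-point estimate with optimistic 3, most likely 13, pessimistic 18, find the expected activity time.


te = (o + 4m + p) / 6
= (3 + 4×13 + 18) / 6
= (3 + 52 + 18) / 6
= 73 / 6
= 12.17


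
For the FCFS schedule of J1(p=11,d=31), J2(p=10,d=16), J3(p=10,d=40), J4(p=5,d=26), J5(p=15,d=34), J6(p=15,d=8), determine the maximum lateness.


Lateness per job (L = C - d):
  J1: C=11, d=31, L=-20
  J2: C=21, d=16, L=5
  J3: C=31, d=40, L=-9
  J4: C=36, d=26, L=10
  J5: C=51, d=34, L=17
  J6: C=66, d=8, L=58
Lmax = max(-20, 5, -9, 10, 17, 58)
= 58


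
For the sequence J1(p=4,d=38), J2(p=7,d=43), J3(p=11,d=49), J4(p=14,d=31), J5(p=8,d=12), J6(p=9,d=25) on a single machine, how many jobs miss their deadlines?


Completion vs due date:
  J1: C=4, d=38 → on time
  J2: C=11, d=43 → on time
  J3: C=22, d=49 → on time
  J4: C=36, d=31 → TARDY
  J5: C=44, d=12 → TARDY
  J6: C=53, d=25 → TARDY
Tardy jobs: J4, J5, J6
Count = 3


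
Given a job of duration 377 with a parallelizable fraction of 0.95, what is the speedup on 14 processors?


Amdahl's law: T_p = T × ((1-p) + p/N)
= 377 × ((1-0.95) + 0.95/14)
= 377 × (0.05 + 0.0679)
= 377 × 0.1179
= 44.43
Speedup = 377/44.43
= 8.48×


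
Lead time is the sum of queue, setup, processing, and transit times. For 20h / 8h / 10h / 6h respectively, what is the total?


Lead time = queue + setup + processing + transit
= 20 + 8 + 10 + 6
= 44 hours


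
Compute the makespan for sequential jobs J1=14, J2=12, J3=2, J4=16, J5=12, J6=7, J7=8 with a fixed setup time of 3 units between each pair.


Makespan = Σ processing + (n-1) × setup
= (14 + 12 + 2 + 16 + 12 + 7 + 8) + (7-1)×3
= 71 + 18
= 89 time units


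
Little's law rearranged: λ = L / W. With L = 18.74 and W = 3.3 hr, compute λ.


Little's law: L = λW → λ = L / W
= 18.74 / 3.3
= 5.68 per hour


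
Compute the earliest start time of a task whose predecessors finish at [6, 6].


ES = max of all predecessor completion times
Predecessors: [6, 6]
ES = max(6, 6)
= 6


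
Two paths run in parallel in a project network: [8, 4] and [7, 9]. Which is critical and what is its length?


Path A: 8 + 4 = 12
Path B: 7 + 9 = 16
Critical path = longest = max(12, 16)
= 16 (Path B)


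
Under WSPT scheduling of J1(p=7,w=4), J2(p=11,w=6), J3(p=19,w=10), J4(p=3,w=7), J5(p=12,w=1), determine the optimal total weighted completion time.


WSPT order (by p/w): J4 → J1 → J2 → J3 → J5
  J4: C=3, w·C=7×3=21
  J1: C=10, w·C=4×10=40
  J2: C=21, w·C=6×21=126
  J3: C=40, w·C=10×40=400
  J5: C=52, w·C=1×52=52
Σ w·C = 639
= 639


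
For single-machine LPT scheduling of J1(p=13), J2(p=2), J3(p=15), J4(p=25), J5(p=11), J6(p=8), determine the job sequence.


LPT: sort by longest processing time first
  J4: p=25
  J3: p=15
  J1: p=13
  J5: p=11
  J6: p=8
  J2: p=2
Order: J4 → J3 → J1 → J5 → J6 → J2


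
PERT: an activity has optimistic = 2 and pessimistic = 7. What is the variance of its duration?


σ² = ((p - o) / 6)² = (p - o)² / 36
= (7 - 2)² / 36
= 5² / 36
= 25 / 36
= 0.6944


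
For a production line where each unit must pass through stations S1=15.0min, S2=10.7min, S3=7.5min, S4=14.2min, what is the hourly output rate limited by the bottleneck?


Bottleneck = longest station time
Station times: [15.0, 10.7, 7.5, 14.2]
Max = 15.0 min
Rate = 60 / 15.0
= 4.00 units/hour (bottleneck: 15.0min)


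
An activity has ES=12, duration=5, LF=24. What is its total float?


EF = ES + duration = 12 + 5 = 17
LS = LF - duration = 24 - 5 = 19
Total Float = LF - EF = 24 - 17
(or LS - ES = 19 - 12)
= 7


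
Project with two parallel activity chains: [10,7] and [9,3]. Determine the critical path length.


Path A: 10 + 7 = 17
Path B: 9 + 3 = 12
Critical path = longest = max(17, 12)
= 17 (Path A)


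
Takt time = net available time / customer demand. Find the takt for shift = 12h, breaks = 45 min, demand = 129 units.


Available = 12×60 - 45 = 675 min
Takt time = 675 / 129
= 5.23 min/unit


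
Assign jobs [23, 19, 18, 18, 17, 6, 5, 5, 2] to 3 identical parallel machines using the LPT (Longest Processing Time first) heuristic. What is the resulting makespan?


Jobs (LPT sorted): [23, 19, 18, 18, 17, 6, 5, 5, 2]
Machines: 3
  J=23 → Machine 1 (load: 0+23=23)
  J=19 → Machine 2 (load: 0+19=19)
  J=18 → Machine 3 (load: 0+18=18)
  J=18 → Machine 3 (load: 18+18=36)
  J=17 → Machine 2 (load: 19+17=36)
  J=6 → Machine 1 (load: 23+6=29)
  J=5 → Machine 1 (load: 29+5=34)
  J=5 → Machine 1 (load: 34+5=39)
  J=2 → Machine 2 (load: 36+2=38)
Machine loads: [39, 38, 36]
Makespan = max = 39 time units


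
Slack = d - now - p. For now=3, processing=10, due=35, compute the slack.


Slack = due - current_time - processing
= 35 - 3 - 10
= 22


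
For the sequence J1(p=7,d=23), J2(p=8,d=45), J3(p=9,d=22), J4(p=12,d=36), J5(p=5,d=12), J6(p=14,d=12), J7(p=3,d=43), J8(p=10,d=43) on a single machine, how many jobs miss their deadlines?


Completion vs due date:
  J1: C=7, d=23 → on time
  J2: C=15, d=45 → on time
  J3: C=24, d=22 → TARDY
  J4: C=36, d=36 → on time
  J5: C=41, d=12 → TARDY
  J6: C=55, d=12 → TARDY
  J7: C=58, d=43 → TARDY
  J8: C=68, d=43 → TARDY
Tardy jobs: J3, J5, J6, J7, J8
Count = 5


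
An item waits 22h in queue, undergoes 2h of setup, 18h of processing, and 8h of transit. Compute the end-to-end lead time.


Lead time = queue + setup + processing + transit
= 22 + 2 + 18 + 8
= 50 hours


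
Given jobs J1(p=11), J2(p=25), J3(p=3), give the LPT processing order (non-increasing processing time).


LPT: sort by longest processing time first
  J2: p=25
  J1: p=11
  J3: p=3
Order: J2 → J1 → J3


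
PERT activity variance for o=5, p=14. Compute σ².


σ² = ((p - o) / 6)² = (p - o)² / 36
= (14 - 5)² / 36
= 9² / 36
= 81 / 36
= 2.2500


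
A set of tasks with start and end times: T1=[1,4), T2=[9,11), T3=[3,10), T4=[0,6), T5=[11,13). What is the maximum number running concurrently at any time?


Check each time point for overlaps:
  t=3: 3 tasks active (T1, T3, T4)
Max concurrent = 3


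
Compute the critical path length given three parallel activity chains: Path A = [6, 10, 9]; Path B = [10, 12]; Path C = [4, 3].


Path A: 6 + 10 + 9 = 25
Path B: 10 + 12 = 22
Path C: 4 + 3 = 7
Critical path = longest = max(25, 22, 7)
= 25 (Path A)


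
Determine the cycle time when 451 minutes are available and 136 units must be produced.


Cycle time = available time / demand
= 451 / 136
= 3.32 min/unit


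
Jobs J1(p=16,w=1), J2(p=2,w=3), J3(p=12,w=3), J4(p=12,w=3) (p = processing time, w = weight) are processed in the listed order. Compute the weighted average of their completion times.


Completion times:
  J1: C=16, w×C=1×16=16
  J2: C=18, w×C=3×18=54
  J3: C=30, w×C=3×30=90
  J4: C=42, w×C=3×42=126
Sum w×C = 286
Sum w = 10
Weighted avg = 286/10
= 28.60


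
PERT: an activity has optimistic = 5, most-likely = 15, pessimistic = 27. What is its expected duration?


te = (o + 4m + p) / 6
= (5 + 4×15 + 27) / 6
= (5 + 60 + 27) / 6
= 92 / 6
= 15.33


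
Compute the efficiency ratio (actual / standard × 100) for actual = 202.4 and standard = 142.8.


Efficiency = (actual / standard) × 100
= (202.4 / 142.8) × 100
= 141.7%


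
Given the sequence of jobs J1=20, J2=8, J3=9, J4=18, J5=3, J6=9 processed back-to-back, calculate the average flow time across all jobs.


Completion times:
  J1: completes at 20
  J2: completes at 28
  J3: completes at 37
  J4: completes at 55
  J5: completes at 58
  J6: completes at 67
Sum = 265
Average = 265/6
= 44.17


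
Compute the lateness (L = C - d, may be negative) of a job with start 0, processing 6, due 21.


Completion = 0 + 6 = 6
Lateness = C - d = 6 - 21
= -15


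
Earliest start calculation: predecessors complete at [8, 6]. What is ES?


ES = max of all predecessor completion times
Predecessors: [8, 6]
ES = max(8, 6)
= 8


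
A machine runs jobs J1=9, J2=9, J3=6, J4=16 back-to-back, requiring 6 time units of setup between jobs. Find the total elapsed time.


Makespan = Σ processing + (n-1) × setup
= (9 + 9 + 6 + 16) + (4-1)×6
= 40 + 18
= 58 time units


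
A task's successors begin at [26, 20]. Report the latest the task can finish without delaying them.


LF = min of all successor start times
Successors start at: [26, 20]
LF = min(26, 20)
= 20


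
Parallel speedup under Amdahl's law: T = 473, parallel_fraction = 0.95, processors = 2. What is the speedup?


Amdahl's law: T_p = T × ((1-p) + p/N)
= 473 × ((1-0.95) + 0.95/2)
= 473 × (0.05 + 0.4750)
= 473 × 0.5250
= 248.33
Speedup = 473/248.33
= 1.90×


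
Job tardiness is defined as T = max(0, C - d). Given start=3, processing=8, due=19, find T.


Completion = start + processing = 3 + 8 = 11
Tardiness = max(0, C - d) = max(0, 11 - 19)
= max(0, -8)
= 0


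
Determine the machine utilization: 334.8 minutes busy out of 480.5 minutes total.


Utilization = busy / total × 100
= 334.8 / 480.5 × 100
= 69.7%


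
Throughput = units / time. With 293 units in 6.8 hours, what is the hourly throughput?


Throughput = units / time
= 293 / 6.8
= 43.1 units/hour


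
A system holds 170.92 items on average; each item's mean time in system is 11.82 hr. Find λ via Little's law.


Little's law: L = λW → λ = L / W
= 170.92 / 11.82
= 14.46 per hour


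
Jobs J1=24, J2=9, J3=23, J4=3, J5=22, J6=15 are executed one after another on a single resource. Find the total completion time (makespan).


Sequential makespan: sum all processing times
= 24 + 9 + 23 + 3 + 22 + 15
= 96 time units


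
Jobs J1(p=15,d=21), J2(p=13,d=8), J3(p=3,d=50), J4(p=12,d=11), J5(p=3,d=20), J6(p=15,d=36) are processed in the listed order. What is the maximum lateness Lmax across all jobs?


Lateness per job (L = C - d):
  J1: C=15, d=21, L=-6
  J2: C=28, d=8, L=20
  J3: C=31, d=50, L=-19
  J4: C=43, d=11, L=32
  J5: C=46, d=20, L=26
  J6: C=61, d=36, L=25
Lmax = max(-6, 20, -19, 32, 26, 25)
= 32


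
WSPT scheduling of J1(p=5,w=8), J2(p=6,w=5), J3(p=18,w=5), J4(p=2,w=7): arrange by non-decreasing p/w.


WSPT (Smith's rule): sort by p/w ascending
  J4: p/w = 2/7 = 0.286
  J1: p/w = 5/8 = 0.625
  J2: p/w = 6/5 = 1.200
  J3: p/w = 18/5 = 3.600
Order: J4 → J1 → J2 → J3


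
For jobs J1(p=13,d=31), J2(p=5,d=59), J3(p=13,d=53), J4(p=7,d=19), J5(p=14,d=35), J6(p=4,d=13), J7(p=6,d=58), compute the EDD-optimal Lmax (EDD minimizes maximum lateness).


EDD order: J6 → J4 → J1 → J5 → J3 → J7 → J2
Completion and lateness:
  J6: C=4, d=13, L=4-13=-9
  J4: C=11, d=19, L=11-19=-8
  J1: C=24, d=31, L=24-31=-7
  J5: C=38, d=35, L=38-35=3
  J3: C=51, d=53, L=51-53=-2
  J7: C=57, d=58, L=57-58=-1
  J2: C=62, d=59, L=62-59=3
Lmax = max(-9, -8, -7, 3, -2, -1, 3)
= 3


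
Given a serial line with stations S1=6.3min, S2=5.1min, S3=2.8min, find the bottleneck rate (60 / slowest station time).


Bottleneck = longest station time
Station times: [6.3, 5.1, 2.8]
Max = 6.3 min
Rate = 60 / 6.3
= 9.52 units/hour (bottleneck: 6.3min)


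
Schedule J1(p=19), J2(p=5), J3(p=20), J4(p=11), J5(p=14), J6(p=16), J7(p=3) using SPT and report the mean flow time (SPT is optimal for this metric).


SPT order: J7 → J2 → J4 → J5 → J6 → J1 → J3
Completion times:
  J7: C=3
  J2: C=8
  J4: C=19
  J5: C=33
  J6: C=49
  J1: C=68
  J3: C=88
Sum = 268, n = 7
Mean flow = 268/7
= 38.29


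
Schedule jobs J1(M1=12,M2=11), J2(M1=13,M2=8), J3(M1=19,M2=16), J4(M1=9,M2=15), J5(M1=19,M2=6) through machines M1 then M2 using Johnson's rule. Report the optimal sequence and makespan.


Johnson's rule:
Group 1 (M1≤M2, sort by M1): ['J4']
Group 2 (M1>M2, sort desc M2): ['J3', 'J1', 'J2', 'J5']
Sequence: J4 → J3 → J1 → J2 → J5
Makespan calculation:
  J4: M1 done=9, M2 done=24
  J3: M1 done=28, M2 done=44
  J1: M1 done=40, M2 done=55
  J2: M1 done=53, M2 done=63
  J5: M1 done=72, M2 done=78
= Sequence: J4 → J3 → J1 → J2 → J5, Makespan: 78


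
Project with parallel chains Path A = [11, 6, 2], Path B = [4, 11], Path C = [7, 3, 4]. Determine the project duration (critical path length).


Path A: 11 + 6 + 2 = 19
Path B: 4 + 11 = 15
Path C: 7 + 3 + 4 = 14
Critical path = longest = max(19, 15, 14)
= 19 (Path A)


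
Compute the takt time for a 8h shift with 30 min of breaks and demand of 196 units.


Available = 8×60 - 30 = 450 min
Takt time = 450 / 196
= 2.30 min/unit


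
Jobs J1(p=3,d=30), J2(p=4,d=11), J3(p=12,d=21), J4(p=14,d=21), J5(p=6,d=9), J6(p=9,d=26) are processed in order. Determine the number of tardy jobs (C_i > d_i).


Completion vs due date:
  J1: C=3, d=30 → on time
  J2: C=7, d=11 → on time
  J3: C=19, d=21 → on time
  J4: C=33, d=21 → TARDY
  J5: C=39, d=9 → TARDY
  J6: C=48, d=26 → TARDY
Tardy jobs: J4, J5, J6
Count = 3


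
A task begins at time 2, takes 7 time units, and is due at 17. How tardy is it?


Completion = start + processing = 2 + 7 = 9
Tardiness = max(0, C - d) = max(0, 9 - 17)
= max(0, -8)
= 0


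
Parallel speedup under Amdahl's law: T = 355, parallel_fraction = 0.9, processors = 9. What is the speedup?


Amdahl's law: T_p = T × ((1-p) + p/N)
= 355 × ((1-0.9) + 0.9/9)
= 355 × (0.10 + 0.1000)
= 355 × 0.2000
= 71.00
Speedup = 355/71.00
= 5.00×


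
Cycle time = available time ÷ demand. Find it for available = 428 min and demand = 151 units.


Cycle time = available time / demand
= 428 / 151
= 2.83 min/unit


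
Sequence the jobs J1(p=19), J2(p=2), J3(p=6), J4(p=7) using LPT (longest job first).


LPT: sort by longest processing time first
  J1: p=19
  J4: p=7
  J3: p=6
  J2: p=2
Order: J1 → J4 → J3 → J2


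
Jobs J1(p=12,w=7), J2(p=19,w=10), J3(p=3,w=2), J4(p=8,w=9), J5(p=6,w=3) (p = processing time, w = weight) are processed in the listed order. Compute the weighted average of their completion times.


Completion times:
  J1: C=12, w×C=7×12=84
  J2: C=31, w×C=10×31=310
  J3: C=34, w×C=2×34=68
  J4: C=42, w×C=9×42=378
  J5: C=48, w×C=3×48=144
Sum w×C = 984
Sum w = 31
Weighted avg = 984/31
= 31.74


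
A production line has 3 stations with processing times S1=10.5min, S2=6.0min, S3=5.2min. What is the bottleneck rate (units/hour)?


Bottleneck = longest station time
Station times: [10.5, 6.0, 5.2]
Max = 10.5 min
Rate = 60 / 10.5
= 5.71 units/hour (bottleneck: 10.5min)


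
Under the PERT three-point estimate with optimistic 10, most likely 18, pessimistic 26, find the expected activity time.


te = (o + 4m + p) / 6
= (10 + 4×18 + 26) / 6
= (10 + 72 + 26) / 6
= 108 / 6
= 18.00


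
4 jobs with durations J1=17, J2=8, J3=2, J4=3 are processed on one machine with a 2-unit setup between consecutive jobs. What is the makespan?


Makespan = Σ processing + (n-1) × setup
= (17 + 8 + 2 + 3) + (4-1)×2
= 30 + 6
= 36 time units


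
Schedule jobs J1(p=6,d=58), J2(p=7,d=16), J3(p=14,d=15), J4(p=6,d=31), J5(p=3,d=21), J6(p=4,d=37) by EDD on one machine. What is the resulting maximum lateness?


EDD order: J3 → J2 → J5 → J4 → J6 → J1
Completion and lateness:
  J3: C=14, d=15, L=14-15=-1
  J2: C=21, d=16, L=21-16=5
  J5: C=24, d=21, L=24-21=3
  J4: C=30, d=31, L=30-31=-1
  J6: C=34, d=37, L=34-37=-3
  J1: C=40, d=58, L=40-58=-18
Lmax = max(-1, 5, 3, -1, -3, -18)
= 5


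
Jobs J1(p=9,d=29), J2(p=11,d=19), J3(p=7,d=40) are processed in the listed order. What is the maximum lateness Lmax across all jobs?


Lateness per job (L = C - d):
  J1: C=9, d=29, L=-20
  J2: C=20, d=19, L=1
  J3: C=27, d=40, L=-13
Lmax = max(-20, 1, -13)
= 1


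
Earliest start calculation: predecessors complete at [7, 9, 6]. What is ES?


ES = max of all predecessor completion times
Predecessors: [7, 9, 6]
ES = max(7, 9, 6)
= 9


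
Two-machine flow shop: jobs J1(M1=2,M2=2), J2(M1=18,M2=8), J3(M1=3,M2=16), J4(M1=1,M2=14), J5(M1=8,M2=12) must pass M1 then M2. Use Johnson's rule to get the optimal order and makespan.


Johnson's rule:
Group 1 (M1≤M2, sort by M1): ['J4', 'J1', 'J3', 'J5']
Group 2 (M1>M2, sort desc M2): ['J2']
Sequence: J4 → J1 → J3 → J5 → J2
Makespan calculation:
  J4: M1 done=1, M2 done=15
  J1: M1 done=3, M2 done=17
  J3: M1 done=6, M2 done=33
  J5: M1 done=14, M2 done=45
  J2: M1 done=32, M2 done=53
= Sequence: J4 → J1 → J3 → J5 → J2, Makespan: 53


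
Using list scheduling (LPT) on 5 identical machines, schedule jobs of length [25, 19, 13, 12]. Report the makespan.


Jobs (LPT sorted): [25, 19, 13, 12]
Machines: 5
  J=25 → Machine 1 (load: 0+25=25)
  J=19 → Machine 2 (load: 0+19=19)
  J=13 → Machine 3 (load: 0+13=13)
  J=12 → Machine 4 (load: 0+12=12)
Machine loads: [25, 19, 13, 12, 0]
Makespan = max = 25 time units


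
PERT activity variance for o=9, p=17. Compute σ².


σ² = ((p - o) / 6)² = (p - o)² / 36
= (17 - 9)² / 36
= 8² / 36
= 64 / 36
= 1.7778


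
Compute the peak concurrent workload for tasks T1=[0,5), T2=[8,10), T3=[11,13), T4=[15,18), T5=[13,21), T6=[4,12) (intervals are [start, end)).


Check each time point for overlaps:
  t=4: 2 tasks active (T1, T6)
Max concurrent = 2


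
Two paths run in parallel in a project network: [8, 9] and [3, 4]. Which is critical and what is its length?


Path A: 8 + 9 = 17
Path B: 3 + 4 = 7
Critical path = longest = max(17, 7)
= 17 (Path A)


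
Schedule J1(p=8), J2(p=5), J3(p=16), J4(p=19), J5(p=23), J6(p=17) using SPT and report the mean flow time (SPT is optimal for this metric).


SPT order: J2 → J1 → J3 → J6 → J4 → J5
Completion times:
  J2: C=5
  J1: C=13
  J3: C=29
  J6: C=46
  J4: C=65
  J5: C=88
Sum = 246, n = 6
Mean flow = 246/6
= 41.00


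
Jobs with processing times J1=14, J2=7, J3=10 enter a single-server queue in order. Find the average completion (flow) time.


Completion times:
  J1: completes at 14
  J2: completes at 21
  J3: completes at 31
Sum = 66
Average = 66/3
= 22.00


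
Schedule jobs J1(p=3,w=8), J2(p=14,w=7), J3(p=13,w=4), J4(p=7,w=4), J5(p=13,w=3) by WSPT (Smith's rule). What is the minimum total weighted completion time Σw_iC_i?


WSPT order (by p/w): J1 → J4 → J2 → J3 → J5
  J1: C=3, w·C=8×3=24
  J4: C=10, w·C=4×10=40
  J2: C=24, w·C=7×24=168
  J3: C=37, w·C=4×37=148
  J5: C=50, w·C=3×50=150
Σ w·C = 530
= 530


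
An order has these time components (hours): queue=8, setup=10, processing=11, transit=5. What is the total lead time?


Lead time = queue + setup + processing + transit
= 8 + 10 + 11 + 5
= 34 hours


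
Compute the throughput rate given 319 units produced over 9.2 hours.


Throughput = units / time
= 319 / 9.2
= 34.7 units/hour


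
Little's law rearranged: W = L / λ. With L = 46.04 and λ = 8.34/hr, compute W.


Little's law: L = λW → W = L / λ
= 46.04 / 8.34
= 5.52 hours


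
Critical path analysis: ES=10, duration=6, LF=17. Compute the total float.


EF = ES + duration = 10 + 6 = 16
LS = LF - duration = 17 - 6 = 11
Total Float = LF - EF = 17 - 16
(or LS - ES = 11 - 10)
= 1


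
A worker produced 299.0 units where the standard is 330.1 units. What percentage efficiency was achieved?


Efficiency = (actual / standard) × 100
= (299.0 / 330.1) × 100
= 90.6%


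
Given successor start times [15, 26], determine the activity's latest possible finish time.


LF = min of all successor start times
Successors start at: [15, 26]
LF = min(15, 26)
= 15


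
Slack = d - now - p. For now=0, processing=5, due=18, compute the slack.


Slack = due - current_time - processing
= 18 - 0 - 5
= 13


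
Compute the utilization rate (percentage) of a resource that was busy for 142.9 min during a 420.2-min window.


Utilization = busy / total × 100
= 142.9 / 420.2 × 100
= 34.0%


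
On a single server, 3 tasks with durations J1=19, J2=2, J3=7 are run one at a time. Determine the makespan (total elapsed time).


Sequential makespan: sum all processing times
= 19 + 2 + 7
= 28 time units


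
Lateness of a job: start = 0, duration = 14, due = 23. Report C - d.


Completion = 0 + 14 = 14
Lateness = C - d = 14 - 23
= -9


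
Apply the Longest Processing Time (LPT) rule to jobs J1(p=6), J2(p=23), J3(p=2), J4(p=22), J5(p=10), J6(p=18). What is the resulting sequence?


LPT: sort by longest processing time first
  J2: p=23
  J4: p=22
  J6: p=18
  J5: p=10
  J1: p=6
  J3: p=2
Order: J2 → J4 → J6 → J5 → J1 → J3


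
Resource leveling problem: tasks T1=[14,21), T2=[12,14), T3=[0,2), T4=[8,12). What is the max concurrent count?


Check each time point for overlaps:
  t=0: 1 tasks active (T3)
Max concurrent = 1


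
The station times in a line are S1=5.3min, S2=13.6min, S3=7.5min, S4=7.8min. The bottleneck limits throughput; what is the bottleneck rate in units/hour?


Bottleneck = longest station time
Station times: [5.3, 13.6, 7.5, 7.8]
Max = 13.6 min
Rate = 60 / 13.6
= 4.41 units/hour (bottleneck: 13.6min)


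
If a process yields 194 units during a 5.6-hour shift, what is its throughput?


Throughput = units / time
= 194 / 5.6
= 34.6 units/hour


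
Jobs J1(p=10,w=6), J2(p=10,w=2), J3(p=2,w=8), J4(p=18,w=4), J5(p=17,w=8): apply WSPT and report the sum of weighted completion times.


WSPT order (by p/w): J3 → J1 → J5 → J4 → J2
  J3: C=2, w·C=8×2=16
  J1: C=12, w·C=6×12=72
  J5: C=29, w·C=8×29=232
  J4: C=47, w·C=4×47=188
  J2: C=57, w·C=2×57=114
Σ w·C = 622
= 622


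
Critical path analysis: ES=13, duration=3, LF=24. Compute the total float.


EF = ES + duration = 13 + 3 = 16
LS = LF - duration = 24 - 3 = 21
Total Float = LF - EF = 24 - 16
(or LS - ES = 21 - 13)
= 8


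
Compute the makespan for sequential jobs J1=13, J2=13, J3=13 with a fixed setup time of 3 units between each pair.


Makespan = Σ processing + (n-1) × setup
= (13 + 13 + 13) + (3-1)×3
= 39 + 6
= 45 time units


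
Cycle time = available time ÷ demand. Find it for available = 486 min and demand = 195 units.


Cycle time = available time / demand
= 486 / 195
= 2.49 min/unit


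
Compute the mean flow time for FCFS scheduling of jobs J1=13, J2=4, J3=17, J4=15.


Completion times:
  J1: completes at 13
  J2: completes at 17
  J3: completes at 34
  J4: completes at 49
Sum = 113
Average = 113/4
= 28.25


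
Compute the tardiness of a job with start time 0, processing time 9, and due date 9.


Completion = start + processing = 0 + 9 = 9
Tardiness = max(0, C - d) = max(0, 9 - 9)
= max(0, 0)
= 0


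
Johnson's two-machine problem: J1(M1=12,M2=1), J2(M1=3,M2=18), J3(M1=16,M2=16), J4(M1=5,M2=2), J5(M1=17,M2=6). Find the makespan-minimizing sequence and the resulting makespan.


Johnson's rule:
Group 1 (M1≤M2, sort by M1): ['J2', 'J3']
Group 2 (M1>M2, sort desc M2): ['J5', 'J4', 'J1']
Sequence: J2 → J3 → J5 → J4 → J1
Makespan calculation:
  J2: M1 done=3, M2 done=21
  J3: M1 done=19, M2 done=37
  J5: M1 done=36, M2 done=43
  J4: M1 done=41, M2 done=45
  J1: M1 done=53, M2 done=54
= Sequence: J2 → J3 → J5 → J4 → J1, Makespan: 54


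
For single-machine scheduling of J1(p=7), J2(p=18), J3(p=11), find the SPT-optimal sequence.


SPT: sort by shortest processing time
  J1: p=7
  J3: p=11
  J2: p=18
Order: J1 → J3 → J2


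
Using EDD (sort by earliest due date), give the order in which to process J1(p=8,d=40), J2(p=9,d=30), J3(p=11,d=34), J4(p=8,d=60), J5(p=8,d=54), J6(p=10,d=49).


EDD: sort by earliest due date
  J2: d=30, p=9
  J3: d=34, p=11
  J1: d=40, p=8
  J6: d=49, p=10
  J5: d=54, p=8
  J4: d=60, p=8
Order: J2 → J3 → J1 → J6 → J5 → J4


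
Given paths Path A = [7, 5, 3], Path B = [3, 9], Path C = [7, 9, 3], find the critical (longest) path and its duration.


Path A: 7 + 5 + 3 = 15
Path B: 3 + 9 = 12
Path C: 7 + 9 + 3 = 19
Critical path = longest = max(15, 12, 19)
= 19 (Path C)


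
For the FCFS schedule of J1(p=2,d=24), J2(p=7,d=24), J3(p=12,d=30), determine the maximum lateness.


Lateness per job (L = C - d):
  J1: C=2, d=24, L=-22
  J2: C=9, d=24, L=-15
  J3: C=21, d=30, L=-9
Lmax = max(-22, -15, -9)
= -9


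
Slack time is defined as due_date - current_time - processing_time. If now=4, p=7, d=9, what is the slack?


Slack = due - current_time - processing
= 9 - 4 - 7
= -2


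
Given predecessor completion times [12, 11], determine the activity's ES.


ES = max of all predecessor completion times
Predecessors: [12, 11]
ES = max(12, 11)
= 12


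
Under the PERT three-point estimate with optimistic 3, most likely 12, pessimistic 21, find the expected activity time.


te = (o + 4m + p) / 6
= (3 + 4×12 + 21) / 6
= (3 + 48 + 21) / 6
= 72 / 6
= 12.00


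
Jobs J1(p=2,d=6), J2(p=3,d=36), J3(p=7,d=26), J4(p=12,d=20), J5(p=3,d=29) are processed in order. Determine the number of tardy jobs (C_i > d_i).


Completion vs due date:
  J1: C=2, d=6 → on time
  J2: C=5, d=36 → on time
  J3: C=12, d=26 → on time
  J4: C=24, d=20 → TARDY
  J5: C=27, d=29 → on time
Tardy jobs: J4
Count = 1


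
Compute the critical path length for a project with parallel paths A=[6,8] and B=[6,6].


Path A: 6 + 8 = 14
Path B: 6 + 6 = 12
Critical path = longest = max(14, 12)
= 14 (Path A)


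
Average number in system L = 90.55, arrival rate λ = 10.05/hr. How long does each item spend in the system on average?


Little's law: L = λW → W = L / λ
= 90.55 / 10.05
= 9.01 hours


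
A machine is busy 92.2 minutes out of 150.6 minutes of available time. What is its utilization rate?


Utilization = busy / total × 100
= 92.2 / 150.6 × 100
= 61.2%


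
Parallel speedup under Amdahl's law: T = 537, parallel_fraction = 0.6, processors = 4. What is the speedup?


Amdahl's law: T_p = T × ((1-p) + p/N)
= 537 × ((1-0.6) + 0.6/4)
= 537 × (0.40 + 0.1500)
= 537 × 0.5500
= 295.35
Speedup = 537/295.35
= 1.82×


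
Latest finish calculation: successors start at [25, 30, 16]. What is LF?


LF = min of all successor start times
Successors start at: [25, 30, 16]
LF = min(25, 30, 16)
= 16


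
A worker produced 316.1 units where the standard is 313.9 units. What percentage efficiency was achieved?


Efficiency = (actual / standard) × 100
= (316.1 / 313.9) × 100
= 100.7%


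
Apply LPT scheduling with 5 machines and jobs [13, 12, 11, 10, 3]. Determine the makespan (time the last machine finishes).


Jobs (LPT sorted): [13, 12, 11, 10, 3]
Machines: 5
  J=13 → Machine 1 (load: 0+13=13)
  J=12 → Machine 2 (load: 0+12=12)
  J=11 → Machine 3 (load: 0+11=11)
  J=10 → Machine 4 (load: 0+10=10)
  J=3 → Machine 5 (load: 0+3=3)
Machine loads: [13, 12, 11, 10, 3]
Makespan = max = 13 time units


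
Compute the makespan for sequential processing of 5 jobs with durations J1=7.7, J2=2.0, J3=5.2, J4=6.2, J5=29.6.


Sequential makespan: sum all processing times
= 7.7 + 2.0 + 5.2 + 6.2 + 29.6
= 50.7 time units


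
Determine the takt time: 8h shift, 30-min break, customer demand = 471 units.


Available = 8×60 - 30 = 450 min
Takt time = 450 / 471
= 0.96 min/unit


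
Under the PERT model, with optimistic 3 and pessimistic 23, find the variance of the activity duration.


σ² = ((p - o) / 6)² = (p - o)² / 36
= (23 - 3)² / 36
= 20² / 36
= 400 / 36
= 11.1111


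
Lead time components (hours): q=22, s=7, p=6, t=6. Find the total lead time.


Lead time = queue + setup + processing + transit
= 22 + 7 + 6 + 6
= 41 hours


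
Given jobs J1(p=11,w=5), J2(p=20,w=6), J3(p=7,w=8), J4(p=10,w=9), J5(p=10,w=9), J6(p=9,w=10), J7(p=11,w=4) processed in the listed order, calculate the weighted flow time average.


Completion times:
  J1: C=11, w×C=5×11=55
  J2: C=31, w×C=6×31=186
  J3: C=38, w×C=8×38=304
  J4: C=48, w×C=9×48=432
  J5: C=58, w×C=9×58=522
  J6: C=67, w×C=10×67=670
  J7: C=78, w×C=4×78=312
Sum w×C = 2481
Sum w = 51
Weighted avg = 2481/51
= 48.65


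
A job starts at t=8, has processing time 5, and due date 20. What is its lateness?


Completion = 8 + 5 = 13
Lateness = C - d = 13 - 20
= -7


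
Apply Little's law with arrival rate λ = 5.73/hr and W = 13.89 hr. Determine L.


Little's law: L = λ × W
= 5.73 × 13.89
= 79.59


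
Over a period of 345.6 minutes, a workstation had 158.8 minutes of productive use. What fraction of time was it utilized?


Utilization = busy / total × 100
= 158.8 / 345.6 × 100
= 45.9%


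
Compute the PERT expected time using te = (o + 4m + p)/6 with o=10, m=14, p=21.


te = (o + 4m + p) / 6
= (10 + 4×14 + 21) / 6
= (10 + 56 + 21) / 6
= 87 / 6
= 14.50


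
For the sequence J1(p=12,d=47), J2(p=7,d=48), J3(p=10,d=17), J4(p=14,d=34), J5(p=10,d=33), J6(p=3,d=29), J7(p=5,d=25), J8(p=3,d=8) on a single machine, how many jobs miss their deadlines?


Completion vs due date:
  J1: C=12, d=47 → on time
  J2: C=19, d=48 → on time
  J3: C=29, d=17 → TARDY
  J4: C=43, d=34 → TARDY
  J5: C=53, d=33 → TARDY
  J6: C=56, d=29 → TARDY
  J7: C=61, d=25 → TARDY
  J8: C=64, d=8 → TARDY
Tardy jobs: J3, J4, J5, J6, J7, J8
Count = 6


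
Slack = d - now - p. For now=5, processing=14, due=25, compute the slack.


Slack = due - current_time - processing
= 25 - 5 - 14
= 6


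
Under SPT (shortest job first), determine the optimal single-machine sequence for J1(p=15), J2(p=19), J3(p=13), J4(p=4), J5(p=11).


SPT: sort by shortest processing time
  J4: p=4
  J5: p=11
  J3: p=13
  J1: p=15
  J2: p=19
Order: J4 → J5 → J3 → J1 → J2


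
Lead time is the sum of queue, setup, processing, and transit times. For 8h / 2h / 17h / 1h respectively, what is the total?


Lead time = queue + setup + processing + transit
= 8 + 2 + 17 + 1
= 28 hours


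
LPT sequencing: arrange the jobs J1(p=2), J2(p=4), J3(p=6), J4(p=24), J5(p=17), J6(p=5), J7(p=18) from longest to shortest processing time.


LPT: sort by longest processing time first
  J4: p=24
  J7: p=18
  J5: p=17
  J3: p=6
  J6: p=5
  J2: p=4
  J1: p=2
Order: J4 → J7 → J5 → J3 → J6 → J2 → J1


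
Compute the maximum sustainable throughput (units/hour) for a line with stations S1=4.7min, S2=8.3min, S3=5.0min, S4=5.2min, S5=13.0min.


Bottleneck = longest station time
Station times: [4.7, 8.3, 5.0, 5.2, 13.0]
Max = 13.0 min
Rate = 60 / 13.0
= 4.62 units/hour (bottleneck: 13.0min)


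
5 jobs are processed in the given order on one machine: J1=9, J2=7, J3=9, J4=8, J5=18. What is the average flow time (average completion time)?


Completion times:
  J1: completes at 9
  J2: completes at 16
  J3: completes at 25
  J4: completes at 33
  J5: completes at 51
Sum = 134
Average = 134/5
= 26.80


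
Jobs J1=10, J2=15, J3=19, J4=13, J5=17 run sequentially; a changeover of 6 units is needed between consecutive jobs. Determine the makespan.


Makespan = Σ processing + (n-1) × setup
= (10 + 15 + 19 + 13 + 17) + (5-1)×6
= 74 + 24
= 98 time units


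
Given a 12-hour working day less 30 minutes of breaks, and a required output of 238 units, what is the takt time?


Available = 12×60 - 30 = 690 min
Takt time = 690 / 238
= 2.90 min/unit


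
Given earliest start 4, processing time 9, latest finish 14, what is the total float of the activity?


EF = ES + duration = 4 + 9 = 13
LS = LF - duration = 14 - 9 = 5
Total Float = LF - EF = 14 - 13
(or LS - ES = 5 - 4)
= 1


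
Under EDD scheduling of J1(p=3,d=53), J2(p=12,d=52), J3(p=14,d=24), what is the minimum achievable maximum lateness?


EDD order: J3 → J2 → J1
Completion and lateness:
  J3: C=14, d=24, L=14-24=-10
  J2: C=26, d=52, L=26-52=-26
  J1: C=29, d=53, L=29-53=-24
Lmax = max(-10, -26, -24)
= -10


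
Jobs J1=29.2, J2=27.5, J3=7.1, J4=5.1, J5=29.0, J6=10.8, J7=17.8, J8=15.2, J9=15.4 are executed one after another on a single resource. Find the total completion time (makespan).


Sequential makespan: sum all processing times
= 29.2 + 27.5 + 7.1 + 5.1 + 29.0 + 10.8 + 17.8 + 15.2 + 15.4
= 157.1 time units


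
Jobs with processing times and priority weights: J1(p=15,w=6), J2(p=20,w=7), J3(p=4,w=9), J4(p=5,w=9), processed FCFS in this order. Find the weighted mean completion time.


Completion times:
  J1: C=15, w×C=6×15=90
  J2: C=35, w×C=7×35=245
  J3: C=39, w×C=9×39=351
  J4: C=44, w×C=9×44=396
Sum w×C = 1082
Sum w = 31
Weighted avg = 1082/31
= 34.90


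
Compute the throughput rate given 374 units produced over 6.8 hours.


Throughput = units / time
= 374 / 6.8
= 55.0 units/hour


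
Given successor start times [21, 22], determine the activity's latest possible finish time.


LF = min of all successor start times
Successors start at: [21, 22]
LF = min(21, 22)
= 21


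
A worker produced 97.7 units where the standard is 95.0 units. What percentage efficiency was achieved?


Efficiency = (actual / standard) × 100
= (97.7 / 95.0) × 100
= 102.8%


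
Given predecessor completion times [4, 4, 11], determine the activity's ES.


ES = max of all predecessor completion times
Predecessors: [4, 4, 11]
ES = max(4, 4, 11)
= 11


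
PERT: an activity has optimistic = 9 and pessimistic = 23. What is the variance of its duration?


σ² = ((p - o) / 6)² = (p - o)² / 36
= (23 - 9)² / 36
= 14² / 36
= 196 / 36
= 5.4444


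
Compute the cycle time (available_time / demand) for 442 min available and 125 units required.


Cycle time = available time / demand
= 442 / 125
= 3.54 min/unit


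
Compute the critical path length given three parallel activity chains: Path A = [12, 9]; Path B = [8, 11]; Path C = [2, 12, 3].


Path A: 12 + 9 = 21
Path B: 8 + 11 = 19
Path C: 2 + 12 + 3 = 17
Critical path = longest = max(21, 19, 17)
= 21 (Path A)


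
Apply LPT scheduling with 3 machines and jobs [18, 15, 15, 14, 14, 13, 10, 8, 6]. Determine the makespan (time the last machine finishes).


Jobs (LPT sorted): [18, 15, 15, 14, 14, 13, 10, 8, 6]
Machines: 3
  J=18 → Machine 1 (load: 0+18=18)
  J=15 → Machine 2 (load: 0+15=15)
  J=15 → Machine 3 (load: 0+15=15)
  J=14 → Machine 2 (load: 15+14=29)
  J=14 → Machine 3 (load: 15+14=29)
  J=13 → Machine 1 (load: 18+13=31)
  J=10 → Machine 2 (load: 29+10=39)
  J=8 → Machine 3 (load: 29+8=37)
  J=6 → Machine 1 (load: 31+6=37)
Machine loads: [37, 39, 37]
Makespan = max = 39 time units


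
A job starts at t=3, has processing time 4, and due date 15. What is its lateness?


Completion = 3 + 4 = 7
Lateness = C - d = 7 - 15
= -8
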